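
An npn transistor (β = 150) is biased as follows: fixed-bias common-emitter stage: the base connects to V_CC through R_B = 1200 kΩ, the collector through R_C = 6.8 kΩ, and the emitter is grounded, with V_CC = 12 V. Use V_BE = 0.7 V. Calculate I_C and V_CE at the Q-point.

I_C ≈ 1.4 mA, V_CE ≈ 2.4 V

Base loop: V_CC = I_B·R_B + V_BE, so I_B = (12 − 0.7)/1200 kΩ = 0.00942 mA.
In the active region I_C = β·I_B = 150 × 0.00942 = 1.41 mA.
Collector loop: V_CE = V_CC − I_C·R_C = 12 − 1.41×6.8 = 2.39 V.
Since V_CE = 2.39 V > V_CE(sat) ≈ 0.2 V, the transistor is in the active region as assumed.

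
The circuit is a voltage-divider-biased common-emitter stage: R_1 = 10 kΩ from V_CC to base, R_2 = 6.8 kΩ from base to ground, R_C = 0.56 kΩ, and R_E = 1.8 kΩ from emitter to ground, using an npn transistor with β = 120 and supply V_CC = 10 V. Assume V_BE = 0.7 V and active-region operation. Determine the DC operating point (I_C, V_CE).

Thevenize the base divider: V_Th = V_CC·R_2/(R_1+R_2) = 10×6.8/16.8 = 4.05 V, R_Th = R_1‖R_2 = 4.05 kΩ.
Base-emitter loop: V_Th = I_B·R_Th + V_BE + (β+1)I_B·R_E, so I_B = (4.05 − 0.7) / (4.05 + 121×1.8) = 0.0151 mA.
I_C = β·I_B = 120×0.0151 = 1.81 mA, and I_E = (β+1)I_B = 1.83 mA.
V_CE = V_CC − I_C·R_C − I_E·R_E = 10 − 1.81×0.56 − 1.83×1.8 = 5.7 V.
V_CE = 5.7 V > 0.2 V confirms active-region operation.

I_C ≈ 1.8 mA, V_CE ≈ 5.7 V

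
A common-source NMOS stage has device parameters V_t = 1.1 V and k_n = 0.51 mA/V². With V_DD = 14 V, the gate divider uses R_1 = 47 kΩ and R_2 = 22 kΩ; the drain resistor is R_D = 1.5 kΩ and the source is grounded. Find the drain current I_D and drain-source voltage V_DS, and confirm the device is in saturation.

V_G = V_DD·R_2/(R_1+R_2) = 14×22/69 = 4.46 V. With the source grounded, V_GS = V_G = 4.46 V.
Assume saturation: I_D = (k_n/2)(V_GS − V_t)² = (0.51/2)×(4.46 − 1.1)² = 0.255×3.36² = 2.89 mA.
V_DS = V_DD − I_D·R_D = 14 − 2.89×1.5 = 9.67 V.
Saturation requires V_DS ≥ V_GS − V_t = 3.36 V; 9.67 ≥ 3.36 ✓.

I_D ≈ 2.9 mA, V_DS ≈ 9.7 V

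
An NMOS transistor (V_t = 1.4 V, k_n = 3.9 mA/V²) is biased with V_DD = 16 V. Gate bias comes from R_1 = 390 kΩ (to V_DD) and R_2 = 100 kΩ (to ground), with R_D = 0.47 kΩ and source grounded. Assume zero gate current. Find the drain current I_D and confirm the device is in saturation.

V_G = V_DD·R_2/(R_1+R_2) = 16×100/490 = 3.27 V. With the source grounded, V_GS = V_G = 3.27 V.
Assume saturation: I_D = (k_n/2)(V_GS − V_t)² = (3.9/2)×(3.27 − 1.4)² = 1.95×1.87² = 6.78 mA.
V_DS = V_DD − I_D·R_D = 16 − 6.78×0.47 = 12.8 V.
Saturation requires V_DS ≥ V_GS − V_t = 1.87 V; 12.8 ≥ 1.87 ✓.

I_D ≈ 6.8 mA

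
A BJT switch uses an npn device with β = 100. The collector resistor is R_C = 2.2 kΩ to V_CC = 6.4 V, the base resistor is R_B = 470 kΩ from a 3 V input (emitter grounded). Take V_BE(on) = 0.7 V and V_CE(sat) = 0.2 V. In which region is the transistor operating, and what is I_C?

active; I_C ≈ 0.49 mA

Assume active. Base-emitter loop: I_B = (V_BB − V_BE)/R_B = (3 − 0.7)/470 = 0.00489 mA.
I_C = β·I_B = 100×0.00489 = 0.489 mA.
V_CE = V_CC − I_C·R_C = 6.4 − 0.489×2.2 = 5.32 V > V_CE(sat), so the active-region assumption holds.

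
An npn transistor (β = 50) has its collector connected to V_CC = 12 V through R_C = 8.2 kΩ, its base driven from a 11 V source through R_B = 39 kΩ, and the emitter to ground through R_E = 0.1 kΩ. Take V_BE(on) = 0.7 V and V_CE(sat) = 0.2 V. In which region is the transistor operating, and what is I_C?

Assume active: I_B = (11 − 0.7)/(39 + 51×0.1) = 0.234 mA, I_C = β·I_B = 11.7 mA.
Then V_CE = 12 − 11.7×8.2 − 11.9×0.1 = -85 V < 0.2 V — the active assumption fails.
Re-solve with V_CE = 0.2 V. KCL at the emitter: V_E/R_E = (V_BB−0.7−V_E)/R_B + (V_CC−0.2−V_E)/R_C, giving V_E = 0.168 V.
I_C = (V_CC − 0.2 − V_E)/R_C = (11.8 − 0.168)/8.2 = 1.42 mA.
Check: I_B = (10.3 − 0.168)/39 = 0.26 mA, and β·I_B = 13 mA > I_C, confirming saturation.

saturation; I_C ≈ 1.4 mA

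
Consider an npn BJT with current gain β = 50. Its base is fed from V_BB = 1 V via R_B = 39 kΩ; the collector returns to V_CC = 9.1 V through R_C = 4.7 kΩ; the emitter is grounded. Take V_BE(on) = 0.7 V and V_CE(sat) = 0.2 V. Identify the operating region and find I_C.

active; I_C ≈ 0.38 mA

Assume active. Base-emitter loop: I_B = (V_BB − V_BE)/R_B = (1 − 0.7)/39 = 0.00769 mA.
I_C = β·I_B = 50×0.00769 = 0.385 mA.
V_CE = V_CC − I_C·R_C = 9.1 − 0.385×4.7 = 7.29 V > V_CE(sat), so the active-region assumption holds.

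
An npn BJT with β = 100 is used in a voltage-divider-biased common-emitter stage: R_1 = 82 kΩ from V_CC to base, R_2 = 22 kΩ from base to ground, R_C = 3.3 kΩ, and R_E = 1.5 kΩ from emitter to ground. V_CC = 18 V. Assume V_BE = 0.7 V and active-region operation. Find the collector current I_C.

Thevenize the base divider: V_Th = V_CC·R_2/(R_1+R_2) = 18×22/104 = 3.81 V, R_Th = R_1‖R_2 = 17.3 kΩ.
Base-emitter loop: V_Th = I_B·R_Th + V_BE + (β+1)I_B·R_E, so I_B = (3.81 − 0.7) / (17.3 + 101×1.5) = 0.0184 mA.
I_C = β·I_B = 100×0.0184 = 1.84 mA, and I_E = (β+1)I_B = 1.86 mA.
V_CE = V_CC − I_C·R_C − I_E·R_E = 18 − 1.84×3.3 − 1.86×1.5 = 9.14 V.
V_CE = 9.14 V > 0.2 V confirms active-region operation.

I_C ≈ 1.8 mA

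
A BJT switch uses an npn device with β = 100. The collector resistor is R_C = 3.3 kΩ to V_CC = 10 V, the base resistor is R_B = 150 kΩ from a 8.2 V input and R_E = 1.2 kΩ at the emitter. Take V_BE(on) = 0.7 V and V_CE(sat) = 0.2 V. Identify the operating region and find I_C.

Assume active: I_B = (8.2 − 0.7)/(150 + 101×1.2) = 0.0277 mA, I_C = β·I_B = 2.77 mA.
Then V_CE = 10 − 2.77×3.3 − 2.79×1.2 = -2.48 V < 0.2 V — the active assumption fails.
Re-solve with V_CE = 0.2 V. KCL at the emitter: V_E/R_E = (V_BB−0.7−V_E)/R_B + (V_CC−0.2−V_E)/R_C, giving V_E = 2.64 V.
I_C = (V_CC − 0.2 − V_E)/R_C = (9.8 − 2.64)/3.3 = 2.17 mA.
Check: I_B = (7.5 − 2.64)/150 = 0.0324 mA, and β·I_B = 3.24 mA > I_C, confirming saturation.

saturation; I_C ≈ 2.2 mA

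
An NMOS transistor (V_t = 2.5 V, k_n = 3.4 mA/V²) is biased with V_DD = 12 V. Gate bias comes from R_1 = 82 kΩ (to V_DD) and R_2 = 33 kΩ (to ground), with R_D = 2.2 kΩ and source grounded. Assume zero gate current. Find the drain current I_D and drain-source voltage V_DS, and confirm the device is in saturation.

I_D ≈ 1.5 mA, V_DS ≈ 8.7 V

V_G = V_DD·R_2/(R_1+R_2) = 12×33/115 = 3.44 V. With the source grounded, V_GS = V_G = 3.44 V.
Assume saturation: I_D = (k_n/2)(V_GS − V_t)² = (3.4/2)×(3.44 − 2.5)² = 1.7×0.943² = 1.51 mA.
V_DS = V_DD − I_D·R_D = 12 − 1.51×2.2 = 8.67 V.
Saturation requires V_DS ≥ V_GS − V_t = 0.943 V; 8.67 ≥ 0.943 ✓.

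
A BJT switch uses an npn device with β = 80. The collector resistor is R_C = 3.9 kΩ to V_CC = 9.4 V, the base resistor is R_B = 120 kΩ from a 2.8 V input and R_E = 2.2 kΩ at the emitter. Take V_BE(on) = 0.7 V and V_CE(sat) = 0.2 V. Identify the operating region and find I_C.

Assume active. Base-emitter loop: I_B = (V_BB − V_BE)/(R_B + (β+1)R_E) = (2.8 − 0.7)/(120 + 81×2.2) = 0.00704 mA.
I_C = β·I_B = 80×0.00704 = 0.563 mA.
V_CE = V_CC − I_C·R_C − I_E·R_E = 9.4 − 0.563×3.9 − 0.57×2.2 = 5.95 V > V_CE(sat), so the active-region assumption holds.

active; I_C ≈ 0.56 mA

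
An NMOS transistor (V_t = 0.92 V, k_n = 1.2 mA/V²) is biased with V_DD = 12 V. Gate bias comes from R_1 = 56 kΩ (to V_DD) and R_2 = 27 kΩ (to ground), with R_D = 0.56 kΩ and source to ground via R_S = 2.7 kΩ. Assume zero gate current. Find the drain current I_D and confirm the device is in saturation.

V_G = V_DD·R_2/(R_1+R_2) = 12×27/83 = 3.9 V.
Assume saturation: I_D = (k_n/2)(V_GS − V_t)² with V_GS = V_G − I_D·R_S = 3.9 − 2.7·I_D.
Substituting gives 4.37·I_D² − 10.7·I_D + 5.34 = 0, with roots I_D = 0.704 or 1.73 mA.
The root I_D = 1.73 mA gives V_GS = -0.78 V ≤ V_t, so take I_D = 0.704 mA.
Then V_GS = 2 V and V_DS = V_DD − I_D(R_D+R_S) = 12 − 0.704×3.26 = 9.71 V.
Saturation requires V_DS ≥ V_GS − V_t = 1.08 V; 9.71 ≥ 1.08 ✓.

I_D ≈ 0.7 mA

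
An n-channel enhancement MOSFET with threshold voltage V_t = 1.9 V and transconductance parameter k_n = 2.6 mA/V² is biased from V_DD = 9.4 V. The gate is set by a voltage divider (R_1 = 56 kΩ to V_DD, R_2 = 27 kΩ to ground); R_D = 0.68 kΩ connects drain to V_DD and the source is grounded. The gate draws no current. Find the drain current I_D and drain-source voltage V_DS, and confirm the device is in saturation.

I_D ≈ 1.7 mA, V_DS ≈ 8.2 V

V_G = V_DD·R_2/(R_1+R_2) = 9.4×27/83 = 3.06 V. With the source grounded, V_GS = V_G = 3.06 V.
Assume saturation: I_D = (k_n/2)(V_GS − V_t)² = (2.6/2)×(3.06 − 1.9)² = 1.3×1.16² = 1.74 mA.
V_DS = V_DD − I_D·R_D = 9.4 − 1.74×0.68 = 8.21 V.
Saturation requires V_DS ≥ V_GS − V_t = 1.16 V; 8.21 ≥ 1.16 ✓.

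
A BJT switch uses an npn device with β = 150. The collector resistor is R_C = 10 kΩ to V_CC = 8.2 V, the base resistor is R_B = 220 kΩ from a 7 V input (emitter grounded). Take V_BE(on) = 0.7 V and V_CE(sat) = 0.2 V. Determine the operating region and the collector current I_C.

Assume active: I_B = (7 − 0.7)/220 = 0.0286 mA, giving I_C = β·I_B = 4.3 mA.
But then V_CE = 8.2 − 4.3×10 = -34.8 V < V_CE(sat) = 0.2 V — impossible in the active region.
So the transistor is saturated. With V_CE = 0.2 V, I_C = (V_CC − 0.2)/R_C = 8/10 = 0.8 mA.
Check: β·I_B = 4.3 mA > I_C = 0.8 mA, confirming saturation.

saturation; I_C ≈ 0.8 mA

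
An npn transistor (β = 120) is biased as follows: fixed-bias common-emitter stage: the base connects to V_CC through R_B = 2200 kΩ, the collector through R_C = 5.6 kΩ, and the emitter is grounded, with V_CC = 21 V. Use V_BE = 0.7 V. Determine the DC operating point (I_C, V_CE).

Base loop: V_CC = I_B·R_B + V_BE, so I_B = (21 − 0.7)/2200 kΩ = 0.00923 mA.
In the active region I_C = β·I_B = 120 × 0.00923 = 1.11 mA.
Collector loop: V_CE = V_CC − I_C·R_C = 21 − 1.11×5.6 = 14.8 V.
Since V_CE = 14.8 V > V_CE(sat) ≈ 0.2 V, the transistor is in the active region as assumed.

I_C ≈ 1.1 mA, V_CE ≈ 15 V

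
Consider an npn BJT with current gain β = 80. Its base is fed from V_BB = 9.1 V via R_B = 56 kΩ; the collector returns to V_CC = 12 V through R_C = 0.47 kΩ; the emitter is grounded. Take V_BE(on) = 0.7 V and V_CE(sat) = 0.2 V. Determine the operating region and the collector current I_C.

Assume active. Base-emitter loop: I_B = (V_BB − V_BE)/R_B = (9.1 − 0.7)/56 = 0.15 mA.
I_C = β·I_B = 80×0.15 = 12 mA.
V_CE = V_CC − I_C·R_C = 12 − 12×0.47 = 6.36 V > V_CE(sat), so the active-region assumption holds.

active; I_C ≈ 12 mA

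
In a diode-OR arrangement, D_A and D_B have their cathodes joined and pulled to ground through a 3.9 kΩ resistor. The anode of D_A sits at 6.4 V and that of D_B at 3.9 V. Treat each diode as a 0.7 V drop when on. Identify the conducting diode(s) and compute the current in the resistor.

Only D_A conducts; I_R ≈ 1.5 mA

Assume both conduct. Then node N would need to be at both 6.4−0.7 = 5.7 V and 3.9−0.7 = 3.2 V, which is impossible.
Assume only D_A conducts: V_N = 6.4 − 0.7 = 5.7 V, so I_R = 5.7/3.9 = 1.46 mA.
Check D_B: its anode-to-cathode voltage is 3.9 − 5.7 = -1.8 V < 0.7 V, so it is off. The assumption is consistent.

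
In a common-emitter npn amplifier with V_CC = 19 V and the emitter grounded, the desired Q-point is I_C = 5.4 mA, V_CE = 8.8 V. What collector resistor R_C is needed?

Collector loop: V_CC = I_C·R_C + V_CE.
R_C = (V_CC − V_CE)/I_C = (19 − 8.8)/5.4 = 1.89 kΩ.

R_C ≈ 1.9 kΩ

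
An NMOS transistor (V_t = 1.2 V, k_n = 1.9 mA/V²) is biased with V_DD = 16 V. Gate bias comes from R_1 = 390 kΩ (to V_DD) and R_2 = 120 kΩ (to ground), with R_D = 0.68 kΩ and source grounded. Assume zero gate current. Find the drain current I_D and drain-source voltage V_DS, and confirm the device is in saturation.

I_D ≈ 6.2 mA, V_DS ≈ 12 V

V_G = V_DD·R_2/(R_1+R_2) = 16×120/510 = 3.76 V. With the source grounded, V_GS = V_G = 3.76 V.
Assume saturation: I_D = (k_n/2)(V_GS − V_t)² = (1.9/2)×(3.76 − 1.2)² = 0.95×2.56² = 6.25 mA.
V_DS = V_DD − I_D·R_D = 16 − 6.25×0.68 = 11.8 V.
Saturation requires V_DS ≥ V_GS − V_t = 2.56 V; 11.8 ≥ 2.56 ✓.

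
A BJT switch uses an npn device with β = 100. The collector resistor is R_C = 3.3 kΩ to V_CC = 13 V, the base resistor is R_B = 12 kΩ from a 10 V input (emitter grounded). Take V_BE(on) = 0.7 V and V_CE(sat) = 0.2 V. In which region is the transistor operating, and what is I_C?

saturation; I_C ≈ 3.9 mA

Assume active: I_B = (10 − 0.7)/12 = 0.775 mA, giving I_C = β·I_B = 77.5 mA.
But then V_CE = 13 − 77.5×3.3 = -243 V < V_CE(sat) = 0.2 V — impossible in the active region.
So the transistor is saturated. With V_CE = 0.2 V, I_C = (V_CC − 0.2)/R_C = 12.8/3.3 = 3.88 mA.
Check: β·I_B = 77.5 mA > I_C = 3.88 mA, confirming saturation.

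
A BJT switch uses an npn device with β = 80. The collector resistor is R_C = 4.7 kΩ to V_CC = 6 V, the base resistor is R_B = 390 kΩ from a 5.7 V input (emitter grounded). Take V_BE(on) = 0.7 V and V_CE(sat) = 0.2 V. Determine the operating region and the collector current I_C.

active; I_C ≈ 1 mA

Assume active. Base-emitter loop: I_B = (V_BB − V_BE)/R_B = (5.7 − 0.7)/390 = 0.0128 mA.
I_C = β·I_B = 80×0.0128 = 1.03 mA.
V_CE = V_CC − I_C·R_C = 6 − 1.03×4.7 = 1.18 V > V_CE(sat), so the active-region assumption holds.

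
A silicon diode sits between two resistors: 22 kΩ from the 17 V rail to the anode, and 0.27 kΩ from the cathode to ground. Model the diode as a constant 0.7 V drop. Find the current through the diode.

The two resistors are in series with the diode, so KVL gives 17 = I·22 + 0.7 + I·0.27.
I = (17 − 0.7) / (22 + 0.27) kΩ = 16.3 / 22.3 = 0.732 mA.

I ≈ 0.73 mA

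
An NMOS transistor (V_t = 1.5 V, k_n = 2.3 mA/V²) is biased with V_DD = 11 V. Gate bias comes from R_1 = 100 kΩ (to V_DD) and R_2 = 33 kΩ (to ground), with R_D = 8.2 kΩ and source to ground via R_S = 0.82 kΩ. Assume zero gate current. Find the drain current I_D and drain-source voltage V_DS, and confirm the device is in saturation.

I_D ≈ 0.61 mA, V_DS ≈ 5.5 V

V_G = V_DD·R_2/(R_1+R_2) = 11×33/133 = 2.73 V.
Assume saturation: I_D = (k_n/2)(V_GS − V_t)² with V_GS = V_G − I_D·R_S = 2.73 − 0.82·I_D.
Substituting gives 0.773·I_D² − 3.32·I_D + 1.74 = 0, with roots I_D = 0.611 or 3.68 mA.
The root I_D = 3.68 mA gives V_GS = -0.289 V ≤ V_t, so take I_D = 0.611 mA.
Then V_GS = 2.23 V and V_DS = V_DD − I_D(R_D+R_S) = 11 − 0.611×9.02 = 5.49 V.
Saturation requires V_DS ≥ V_GS − V_t = 0.729 V; 5.49 ≥ 0.729 ✓.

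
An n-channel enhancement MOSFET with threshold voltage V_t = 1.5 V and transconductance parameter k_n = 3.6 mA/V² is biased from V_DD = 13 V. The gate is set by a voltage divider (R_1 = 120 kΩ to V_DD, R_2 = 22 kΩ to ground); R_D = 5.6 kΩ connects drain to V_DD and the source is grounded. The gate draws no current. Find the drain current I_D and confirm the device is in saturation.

I_D ≈ 0.48 mA

V_G = V_DD·R_2/(R_1+R_2) = 13×22/142 = 2.01 V. With the source grounded, V_GS = V_G = 2.01 V.
Assume saturation: I_D = (k_n/2)(V_GS − V_t)² = (3.6/2)×(2.01 − 1.5)² = 1.8×0.514² = 0.476 mA.
V_DS = V_DD − I_D·R_D = 13 − 0.476×5.6 = 10.3 V.
Saturation requires V_DS ≥ V_GS − V_t = 0.514 V; 10.3 ≥ 0.514 ✓.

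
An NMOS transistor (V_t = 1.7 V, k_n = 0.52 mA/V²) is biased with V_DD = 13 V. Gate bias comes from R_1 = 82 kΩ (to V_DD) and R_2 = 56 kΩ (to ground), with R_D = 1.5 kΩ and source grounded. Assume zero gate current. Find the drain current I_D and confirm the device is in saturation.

I_D ≈ 3.3 mA

V_G = V_DD·R_2/(R_1+R_2) = 13×56/138 = 5.28 V. With the source grounded, V_GS = V_G = 5.28 V.
Assume saturation: I_D = (k_n/2)(V_GS − V_t)² = (0.52/2)×(5.28 − 1.7)² = 0.26×3.58² = 3.32 mA.
V_DS = V_DD − I_D·R_D = 13 − 3.32×1.5 = 8.01 V.
Saturation requires V_DS ≥ V_GS − V_t = 3.58 V; 8.01 ≥ 3.58 ✓.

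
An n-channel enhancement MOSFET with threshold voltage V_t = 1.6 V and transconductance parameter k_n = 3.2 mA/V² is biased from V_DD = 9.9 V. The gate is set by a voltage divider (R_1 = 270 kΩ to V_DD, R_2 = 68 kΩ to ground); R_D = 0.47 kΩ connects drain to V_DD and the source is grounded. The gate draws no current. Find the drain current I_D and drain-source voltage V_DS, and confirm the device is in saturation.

V_G = V_DD·R_2/(R_1+R_2) = 9.9×68/338 = 1.99 V. With the source grounded, V_GS = V_G = 1.99 V.
Assume saturation: I_D = (k_n/2)(V_GS − V_t)² = (3.2/2)×(1.99 − 1.6)² = 1.6×0.392² = 0.246 mA.
V_DS = V_DD − I_D·R_D = 9.9 − 0.246×0.47 = 9.78 V.
Saturation requires V_DS ≥ V_GS − V_t = 0.392 V; 9.78 ≥ 0.392 ✓.

I_D ≈ 0.25 mA, V_DS ≈ 9.8 V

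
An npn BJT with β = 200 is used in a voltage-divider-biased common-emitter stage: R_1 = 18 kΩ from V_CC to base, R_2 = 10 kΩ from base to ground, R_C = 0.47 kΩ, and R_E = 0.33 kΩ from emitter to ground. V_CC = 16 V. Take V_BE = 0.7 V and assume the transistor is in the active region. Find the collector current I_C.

I_C ≈ 14 mA

Thevenize the base divider: V_Th = V_CC·R_2/(R_1+R_2) = 16×10/28 = 5.71 V, R_Th = R_1‖R_2 = 6.43 kΩ.
Base-emitter loop: V_Th = I_B·R_Th + V_BE + (β+1)I_B·R_E, so I_B = (5.71 − 0.7) / (6.43 + 201×0.33) = 0.0689 mA.
I_C = β·I_B = 200×0.0689 = 13.8 mA, and I_E = (β+1)I_B = 13.9 mA.
V_CE = V_CC − I_C·R_C − I_E·R_E = 16 − 13.8×0.47 − 13.9×0.33 = 4.95 V.
V_CE = 4.95 V > 0.2 V confirms active-region operation.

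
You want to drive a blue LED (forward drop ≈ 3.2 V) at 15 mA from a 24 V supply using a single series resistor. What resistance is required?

The resistor drops V_S − V_D = 24 − 3.2 = 20.8 V at 15 mA.
R = 20.8 V / 15 mA = 1.39 kΩ.

R ≈ 1.4 kΩ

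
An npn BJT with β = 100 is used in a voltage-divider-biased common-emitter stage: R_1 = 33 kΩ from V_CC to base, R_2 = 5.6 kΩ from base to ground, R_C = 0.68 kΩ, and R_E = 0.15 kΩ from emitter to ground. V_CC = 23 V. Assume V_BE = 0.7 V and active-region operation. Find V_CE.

Thevenize the base divider: V_Th = V_CC·R_2/(R_1+R_2) = 23×5.6/38.6 = 3.34 V, R_Th = R_1‖R_2 = 4.79 kΩ.
Base-emitter loop: V_Th = I_B·R_Th + V_BE + (β+1)I_B·R_E, so I_B = (3.34 − 0.7) / (4.79 + 101×0.15) = 0.132 mA.
I_C = β·I_B = 100×0.132 = 13.2 mA, and I_E = (β+1)I_B = 13.4 mA.
V_CE = V_CC − I_C·R_C − I_E·R_E = 23 − 13.2×0.68 − 13.4×0.15 = 12 V.
V_CE = 12 V > 0.2 V confirms active-region operation.

V_CE ≈ 12 V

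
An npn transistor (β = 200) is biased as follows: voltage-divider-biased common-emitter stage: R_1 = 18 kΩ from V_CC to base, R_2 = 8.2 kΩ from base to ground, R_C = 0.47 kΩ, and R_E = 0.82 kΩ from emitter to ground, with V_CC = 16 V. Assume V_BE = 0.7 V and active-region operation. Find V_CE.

Thevenize the base divider: V_Th = V_CC·R_2/(R_1+R_2) = 16×8.2/26.2 = 5.01 V, R_Th = R_1‖R_2 = 5.63 kΩ.
Base-emitter loop: V_Th = I_B·R_Th + V_BE + (β+1)I_B·R_E, so I_B = (5.01 − 0.7) / (5.63 + 201×0.82) = 0.0253 mA.
I_C = β·I_B = 200×0.0253 = 5.05 mA, and I_E = (β+1)I_B = 5.08 mA.
V_CE = V_CC − I_C·R_C − I_E·R_E = 16 − 5.05×0.47 − 5.08×0.82 = 9.46 V.
V_CE = 9.46 V > 0.2 V confirms active-region operation.

V_CE ≈ 9.5 V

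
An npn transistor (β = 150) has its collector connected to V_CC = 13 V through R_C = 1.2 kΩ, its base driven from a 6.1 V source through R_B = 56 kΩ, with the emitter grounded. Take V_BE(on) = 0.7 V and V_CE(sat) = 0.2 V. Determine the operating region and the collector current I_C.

Assume active: I_B = (6.1 − 0.7)/56 = 0.0964 mA, giving I_C = β·I_B = 14.5 mA.
But then V_CE = 13 − 14.5×1.2 = -4.36 V < V_CE(sat) = 0.2 V — impossible in the active region.
So the transistor is saturated. With V_CE = 0.2 V, I_C = (V_CC − 0.2)/R_C = 12.8/1.2 = 10.7 mA.
Check: β·I_B = 14.5 mA > I_C = 10.7 mA, confirming saturation.

saturation; I_C ≈ 11 mA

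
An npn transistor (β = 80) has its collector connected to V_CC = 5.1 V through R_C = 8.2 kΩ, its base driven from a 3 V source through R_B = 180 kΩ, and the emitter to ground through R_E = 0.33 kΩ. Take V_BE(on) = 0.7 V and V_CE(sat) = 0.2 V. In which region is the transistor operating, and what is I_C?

Assume active: I_B = (3 − 0.7)/(180 + 81×0.33) = 0.0111 mA, I_C = β·I_B = 0.89 mA.
Then V_CE = 5.1 − 0.89×8.2 − 0.901×0.33 = -2.5 V < 0.2 V — the active assumption fails.
Re-solve with V_CE = 0.2 V. KCL at the emitter: V_E/R_E = (V_BB−0.7−V_E)/R_B + (V_CC−0.2−V_E)/R_C, giving V_E = 0.193 V.
I_C = (V_CC − 0.2 − V_E)/R_C = (4.9 − 0.193)/8.2 = 0.574 mA.
Check: I_B = (2.3 − 0.193)/180 = 0.0117 mA, and β·I_B = 0.936 mA > I_C, confirming saturation.

saturation; I_C ≈ 0.57 mA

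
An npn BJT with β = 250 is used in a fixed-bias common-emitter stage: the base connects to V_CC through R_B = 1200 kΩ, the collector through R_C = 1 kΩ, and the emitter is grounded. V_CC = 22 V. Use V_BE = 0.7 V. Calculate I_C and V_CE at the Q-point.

Base loop: V_CC = I_B·R_B + V_BE, so I_B = (22 − 0.7)/1200 kΩ = 0.0178 mA.
In the active region I_C = β·I_B = 250 × 0.0178 = 4.44 mA.
Collector loop: V_CE = V_CC − I_C·R_C = 22 − 4.44×1 = 17.6 V.
Since V_CE = 17.6 V > V_CE(sat) ≈ 0.2 V, the transistor is in the active region as assumed.

I_C ≈ 4.4 mA, V_CE ≈ 18 V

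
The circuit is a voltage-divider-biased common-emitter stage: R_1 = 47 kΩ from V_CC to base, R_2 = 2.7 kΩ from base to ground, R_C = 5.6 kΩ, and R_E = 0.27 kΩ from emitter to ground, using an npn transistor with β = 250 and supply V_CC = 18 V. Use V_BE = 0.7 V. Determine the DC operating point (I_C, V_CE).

I_C ≈ 0.99 mA, V_CE ≈ 12 V

Thevenize the base divider: V_Th = V_CC·R_2/(R_1+R_2) = 18×2.7/49.7 = 0.978 V, R_Th = R_1‖R_2 = 2.55 kΩ.
Base-emitter loop: V_Th = I_B·R_Th + V_BE + (β+1)I_B·R_E, so I_B = (0.978 − 0.7) / (2.55 + 251×0.27) = 0.00395 mA.
I_C = β·I_B = 250×0.00395 = 0.988 mA, and I_E = (β+1)I_B = 0.992 mA.
V_CE = V_CC − I_C·R_C − I_E·R_E = 18 − 0.988×5.6 − 0.992×0.27 = 12.2 V.
V_CE = 12.2 V > 0.2 V confirms active-region operation.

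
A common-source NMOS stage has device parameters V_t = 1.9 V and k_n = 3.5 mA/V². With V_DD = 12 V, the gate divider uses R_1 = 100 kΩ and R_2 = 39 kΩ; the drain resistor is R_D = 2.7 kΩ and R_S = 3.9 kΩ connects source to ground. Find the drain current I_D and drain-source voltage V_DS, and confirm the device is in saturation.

I_D ≈ 0.27 mA, V_DS ≈ 10 V

V_G = V_DD·R_2/(R_1+R_2) = 12×39/139 = 3.37 V.
Assume saturation: I_D = (k_n/2)(V_GS − V_t)² with V_GS = V_G − I_D·R_S = 3.37 − 3.9·I_D.
Substituting gives 26.6·I_D² − 21·I_D + 3.77 = 0, with roots I_D = 0.275 or 0.515 mA.
The root I_D = 0.515 mA gives V_GS = 1.36 V ≤ V_t, so take I_D = 0.275 mA.
Then V_GS = 2.3 V and V_DS = V_DD − I_D(R_D+R_S) = 12 − 0.275×6.6 = 10.2 V.
Saturation requires V_DS ≥ V_GS − V_t = 0.396 V; 10.2 ≥ 0.396 ✓.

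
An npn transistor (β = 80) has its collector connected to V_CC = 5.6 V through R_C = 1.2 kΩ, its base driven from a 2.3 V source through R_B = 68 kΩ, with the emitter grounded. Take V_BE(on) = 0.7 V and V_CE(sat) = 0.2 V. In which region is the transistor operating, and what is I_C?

Assume active. Base-emitter loop: I_B = (V_BB − V_BE)/R_B = (2.3 − 0.7)/68 = 0.0235 mA.
I_C = β·I_B = 80×0.0235 = 1.88 mA.
V_CE = V_CC − I_C·R_C = 5.6 − 1.88×1.2 = 3.34 V > V_CE(sat), so the active-region assumption holds.

active; I_C ≈ 1.9 mA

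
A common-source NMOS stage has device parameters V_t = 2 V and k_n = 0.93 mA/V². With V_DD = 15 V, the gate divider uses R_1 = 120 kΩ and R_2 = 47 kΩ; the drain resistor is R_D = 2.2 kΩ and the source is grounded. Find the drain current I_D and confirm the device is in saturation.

I_D ≈ 2.3 mA

V_G = V_DD·R_2/(R_1+R_2) = 15×47/167 = 4.22 V. With the source grounded, V_GS = V_G = 4.22 V.
Assume saturation: I_D = (k_n/2)(V_GS − V_t)² = (0.93/2)×(4.22 − 2)² = 0.465×2.22² = 2.29 mA.
V_DS = V_DD − I_D·R_D = 15 − 2.29×2.2 = 9.95 V.
Saturation requires V_DS ≥ V_GS − V_t = 2.22 V; 9.95 ≥ 2.22 ✓.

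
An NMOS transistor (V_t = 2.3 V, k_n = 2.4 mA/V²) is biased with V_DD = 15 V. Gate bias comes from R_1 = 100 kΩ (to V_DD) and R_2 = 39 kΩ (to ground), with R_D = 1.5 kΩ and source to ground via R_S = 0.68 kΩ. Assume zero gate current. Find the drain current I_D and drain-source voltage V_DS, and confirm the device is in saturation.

I_D ≈ 1.3 mA, V_DS ≈ 12 V

V_G = V_DD·R_2/(R_1+R_2) = 15×39/139 = 4.21 V.
Assume saturation: I_D = (k_n/2)(V_GS − V_t)² with V_GS = V_G − I_D·R_S = 4.21 − 0.68·I_D.
Substituting gives 0.555·I_D² − 4.11·I_D + 4.37 = 0, with roots I_D = 1.29 or 6.13 mA.
The root I_D = 6.13 mA gives V_GS = 0.0397 V ≤ V_t, so take I_D = 1.29 mA.
Then V_GS = 3.33 V and V_DS = V_DD − I_D(R_D+R_S) = 15 − 1.29×2.18 = 12.2 V.
Saturation requires V_DS ≥ V_GS − V_t = 1.03 V; 12.2 ≥ 1.03 ✓.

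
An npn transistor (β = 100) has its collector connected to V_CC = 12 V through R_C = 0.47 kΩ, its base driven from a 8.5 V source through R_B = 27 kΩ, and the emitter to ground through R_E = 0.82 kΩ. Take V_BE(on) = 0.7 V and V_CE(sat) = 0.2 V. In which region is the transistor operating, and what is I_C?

Assume active. Base-emitter loop: I_B = (V_BB − V_BE)/(R_B + (β+1)R_E) = (8.5 − 0.7)/(27 + 101×0.82) = 0.071 mA.
I_C = β·I_B = 100×0.071 = 7.1 mA.
V_CE = V_CC − I_C·R_C − I_E·R_E = 12 − 7.1×0.47 − 7.17×0.82 = 2.78 V > V_CE(sat), so the active-region assumption holds.

active; I_C ≈ 7.1 mA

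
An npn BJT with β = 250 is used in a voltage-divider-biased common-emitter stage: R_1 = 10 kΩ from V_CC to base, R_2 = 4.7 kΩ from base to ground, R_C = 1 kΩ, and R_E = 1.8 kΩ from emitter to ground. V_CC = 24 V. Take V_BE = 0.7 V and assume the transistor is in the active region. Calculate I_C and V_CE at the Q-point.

I_C ≈ 3.8 mA, V_CE ≈ 13 V

Thevenize the base divider: V_Th = V_CC·R_2/(R_1+R_2) = 24×4.7/14.7 = 7.67 V, R_Th = R_1‖R_2 = 3.2 kΩ.
Base-emitter loop: V_Th = I_B·R_Th + V_BE + (β+1)I_B·R_E, so I_B = (7.67 − 0.7) / (3.2 + 251×1.8) = 0.0153 mA.
I_C = β·I_B = 250×0.0153 = 3.83 mA, and I_E = (β+1)I_B = 3.85 mA.
V_CE = V_CC − I_C·R_C − I_E·R_E = 24 − 3.83×1 − 3.85×1.8 = 13.2 V.
V_CE = 13.2 V > 0.2 V confirms active-region operation.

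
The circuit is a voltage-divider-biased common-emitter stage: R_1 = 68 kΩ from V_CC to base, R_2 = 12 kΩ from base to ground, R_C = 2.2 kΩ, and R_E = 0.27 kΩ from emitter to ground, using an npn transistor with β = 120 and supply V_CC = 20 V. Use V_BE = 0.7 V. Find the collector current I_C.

Thevenize the base divider: V_Th = V_CC·R_2/(R_1+R_2) = 20×12/80 = 3 V, R_Th = R_1‖R_2 = 10.2 kΩ.
Base-emitter loop: V_Th = I_B·R_Th + V_BE + (β+1)I_B·R_E, so I_B = (3 − 0.7) / (10.2 + 121×0.27) = 0.0537 mA.
I_C = β·I_B = 120×0.0537 = 6.44 mA, and I_E = (β+1)I_B = 6.49 mA.
V_CE = V_CC − I_C·R_C − I_E·R_E = 20 − 6.44×2.2 − 6.49×0.27 = 4.08 V.
V_CE = 4.08 V > 0.2 V confirms active-region operation.

I_C ≈ 6.4 mA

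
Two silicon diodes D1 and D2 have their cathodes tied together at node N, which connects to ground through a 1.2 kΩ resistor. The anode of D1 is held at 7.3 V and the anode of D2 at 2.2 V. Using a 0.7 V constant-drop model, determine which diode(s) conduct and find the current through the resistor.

Only D1 conducts; I_R ≈ 5.5 mA

Assume both conduct. Then node N would need to be at both 7.3−0.7 = 6.6 V and 2.2−0.7 = 1.5 V, which is impossible.
Assume only D1 conducts: V_N = 7.3 − 0.7 = 6.6 V, so I_R = 6.6/1.2 = 5.5 mA.
Check D2: its anode-to-cathode voltage is 2.2 − 6.6 = -4.4 V < 0.7 V, so it is off. The assumption is consistent.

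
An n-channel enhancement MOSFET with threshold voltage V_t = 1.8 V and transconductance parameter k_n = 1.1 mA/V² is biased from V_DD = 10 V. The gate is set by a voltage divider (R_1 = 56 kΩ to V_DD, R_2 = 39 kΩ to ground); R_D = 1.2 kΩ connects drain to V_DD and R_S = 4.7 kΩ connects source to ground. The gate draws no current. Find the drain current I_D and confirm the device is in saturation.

V_G = V_DD·R_2/(R_1+R_2) = 10×39/95 = 4.11 V.
Assume saturation: I_D = (k_n/2)(V_GS − V_t)² with V_GS = V_G − I_D·R_S = 4.11 − 4.7·I_D.
Substituting gives 12.1·I_D² − 12.9·I_D + 2.92 = 0, with roots I_D = 0.327 or 0.737 mA.
The root I_D = 0.737 mA gives V_GS = 0.643 V ≤ V_t, so take I_D = 0.327 mA.
Then V_GS = 2.57 V and V_DS = V_DD − I_D(R_D+R_S) = 10 − 0.327×5.9 = 8.07 V.
Saturation requires V_DS ≥ V_GS − V_t = 0.771 V; 8.07 ≥ 0.771 ✓.

I_D ≈ 0.33 mA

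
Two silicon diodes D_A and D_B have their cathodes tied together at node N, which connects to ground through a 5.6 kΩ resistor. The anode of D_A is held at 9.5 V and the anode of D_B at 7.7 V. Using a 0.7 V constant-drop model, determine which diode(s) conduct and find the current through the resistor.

Assume both conduct. Then node N would need to be at both 9.5−0.7 = 8.8 V and 7.7−0.7 = 7 V, which is impossible.
Assume only D_A conducts: V_N = 9.5 − 0.7 = 8.8 V, so I_R = 8.8/5.6 = 1.57 mA.
Check D_B: its anode-to-cathode voltage is 7.7 − 8.8 = -1.1 V < 0.7 V, so it is off. The assumption is consistent.

Only D_A conducts; I_R ≈ 1.6 mA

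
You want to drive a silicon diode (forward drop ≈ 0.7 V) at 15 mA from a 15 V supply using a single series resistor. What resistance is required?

R ≈ 0.95 kΩ

The resistor drops V_S − V_D = 15 − 0.7 = 14.3 V at 15 mA.
R = 14.3 V / 15 mA = 0.953 kΩ.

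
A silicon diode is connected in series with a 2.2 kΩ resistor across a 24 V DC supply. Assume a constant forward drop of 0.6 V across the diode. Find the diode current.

I ≈ 11 mA

KVL around the loop: 24 = V_D + I·R = 0.6 + I × 2.2 kΩ.
So I = (24 − 0.6) / 2.2 kΩ = 23.4 / 2.2 = 10.6 mA.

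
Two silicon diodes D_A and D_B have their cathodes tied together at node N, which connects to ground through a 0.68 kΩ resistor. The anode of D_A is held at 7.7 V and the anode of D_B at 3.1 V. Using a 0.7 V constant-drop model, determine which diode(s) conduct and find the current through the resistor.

Assume both conduct. Then node N would need to be at both 7.7−0.7 = 7 V and 3.1−0.7 = 2.4 V, which is impossible.
Assume only D_A conducts: V_N = 7.7 − 0.7 = 7 V, so I_R = 7/0.68 = 10.3 mA.
Check D_B: its anode-to-cathode voltage is 3.1 − 7 = -3.9 V < 0.7 V, so it is off. The assumption is consistent.

Only D_A conducts; I_R ≈ 10 mA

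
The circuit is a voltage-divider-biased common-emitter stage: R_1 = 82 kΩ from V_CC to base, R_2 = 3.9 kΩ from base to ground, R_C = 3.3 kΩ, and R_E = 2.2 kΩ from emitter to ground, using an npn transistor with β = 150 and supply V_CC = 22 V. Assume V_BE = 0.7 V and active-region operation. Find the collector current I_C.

Thevenize the base divider: V_Th = V_CC·R_2/(R_1+R_2) = 22×3.9/85.9 = 0.999 V, R_Th = R_1‖R_2 = 3.72 kΩ.
Base-emitter loop: V_Th = I_B·R_Th + V_BE + (β+1)I_B·R_E, so I_B = (0.999 − 0.7) / (3.72 + 151×2.2) = 0.00089 mA.
I_C = β·I_B = 150×0.00089 = 0.133 mA, and I_E = (β+1)I_B = 0.134 mA.
V_CE = V_CC − I_C·R_C − I_E·R_E = 22 − 0.133×3.3 − 0.134×2.2 = 21.3 V.
V_CE = 21.3 V > 0.2 V confirms active-region operation.

I_C ≈ 0.13 mA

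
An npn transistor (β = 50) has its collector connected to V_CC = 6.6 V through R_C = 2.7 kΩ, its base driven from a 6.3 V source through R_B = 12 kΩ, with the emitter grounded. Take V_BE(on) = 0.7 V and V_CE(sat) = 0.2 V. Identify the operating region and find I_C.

Assume active: I_B = (6.3 − 0.7)/12 = 0.467 mA, giving I_C = β·I_B = 23.3 mA.
But then V_CE = 6.6 − 23.3×2.7 = -56.4 V < V_CE(sat) = 0.2 V — impossible in the active region.
So the transistor is saturated. With V_CE = 0.2 V, I_C = (V_CC − 0.2)/R_C = 6.4/2.7 = 2.37 mA.
Check: β·I_B = 23.3 mA > I_C = 2.37 mA, confirming saturation.

saturation; I_C ≈ 2.4 mA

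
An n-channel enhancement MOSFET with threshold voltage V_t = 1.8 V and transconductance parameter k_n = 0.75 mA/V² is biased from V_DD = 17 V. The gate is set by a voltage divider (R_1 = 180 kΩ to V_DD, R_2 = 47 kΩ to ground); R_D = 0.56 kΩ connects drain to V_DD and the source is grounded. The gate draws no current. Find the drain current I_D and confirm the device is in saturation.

V_G = V_DD·R_2/(R_1+R_2) = 17×47/227 = 3.52 V. With the source grounded, V_GS = V_G = 3.52 V.
Assume saturation: I_D = (k_n/2)(V_GS − V_t)² = (0.75/2)×(3.52 − 1.8)² = 0.375×1.72² = 1.11 mA.
V_DS = V_DD − I_D·R_D = 17 − 1.11×0.56 = 16.4 V.
Saturation requires V_DS ≥ V_GS − V_t = 1.72 V; 16.4 ≥ 1.72 ✓.

I_D ≈ 1.1 mA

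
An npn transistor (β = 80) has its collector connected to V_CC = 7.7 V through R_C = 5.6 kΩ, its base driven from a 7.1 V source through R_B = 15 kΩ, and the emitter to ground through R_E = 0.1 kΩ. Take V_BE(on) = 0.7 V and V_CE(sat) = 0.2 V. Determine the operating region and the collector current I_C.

saturation; I_C ≈ 1.3 mA

Assume active: I_B = (7.1 − 0.7)/(15 + 81×0.1) = 0.277 mA, I_C = β·I_B = 22.2 mA.
Then V_CE = 7.7 − 22.2×5.6 − 22.4×0.1 = -119 V < 0.2 V — the active assumption fails.
Re-solve with V_CE = 0.2 V. KCL at the emitter: V_E/R_E = (V_BB−0.7−V_E)/R_B + (V_CC−0.2−V_E)/R_C, giving V_E = 0.172 V.
I_C = (V_CC − 0.2 − V_E)/R_C = (7.5 − 0.172)/5.6 = 1.31 mA.
Check: I_B = (6.4 − 0.172)/15 = 0.415 mA, and β·I_B = 33.2 mA > I_C, confirming saturation.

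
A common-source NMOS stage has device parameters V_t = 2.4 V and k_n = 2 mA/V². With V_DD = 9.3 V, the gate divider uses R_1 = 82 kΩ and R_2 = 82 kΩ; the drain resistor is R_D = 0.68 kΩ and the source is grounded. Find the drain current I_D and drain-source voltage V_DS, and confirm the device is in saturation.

I_D ≈ 5.1 mA, V_DS ≈ 5.9 V

V_G = V_DD·R_2/(R_1+R_2) = 9.3×82/164 = 4.65 V. With the source grounded, V_GS = V_G = 4.65 V.
Assume saturation: I_D = (k_n/2)(V_GS − V_t)² = (2/2)×(4.65 − 2.4)² = 1×2.25² = 5.06 mA.
V_DS = V_DD − I_D·R_D = 9.3 − 5.06×0.68 = 5.86 V.
Saturation requires V_DS ≥ V_GS − V_t = 2.25 V; 5.86 ≥ 2.25 ✓.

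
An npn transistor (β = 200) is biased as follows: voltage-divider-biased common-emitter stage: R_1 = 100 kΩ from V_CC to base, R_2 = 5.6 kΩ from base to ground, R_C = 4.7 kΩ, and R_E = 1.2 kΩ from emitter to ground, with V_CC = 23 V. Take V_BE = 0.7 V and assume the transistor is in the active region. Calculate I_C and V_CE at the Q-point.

Thevenize the base divider: V_Th = V_CC·R_2/(R_1+R_2) = 23×5.6/106 = 1.22 V, R_Th = R_1‖R_2 = 5.3 kΩ.
Base-emitter loop: V_Th = I_B·R_Th + V_BE + (β+1)I_B·R_E, so I_B = (1.22 − 0.7) / (5.3 + 201×1.2) = 0.00211 mA.
I_C = β·I_B = 200×0.00211 = 0.422 mA, and I_E = (β+1)I_B = 0.424 mA.
V_CE = V_CC − I_C·R_C − I_E·R_E = 23 − 0.422×4.7 − 0.424×1.2 = 20.5 V.
V_CE = 20.5 V > 0.2 V confirms active-region operation.

I_C ≈ 0.42 mA, V_CE ≈ 21 V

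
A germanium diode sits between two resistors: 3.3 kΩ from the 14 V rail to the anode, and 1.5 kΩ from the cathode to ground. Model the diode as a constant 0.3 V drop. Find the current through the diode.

The two resistors are in series with the diode, so KVL gives 14 = I·3.3 + 0.3 + I·1.5.
I = (14 − 0.3) / (3.3 + 1.5) kΩ = 13.7 / 4.8 = 2.85 mA.

I ≈ 2.9 mA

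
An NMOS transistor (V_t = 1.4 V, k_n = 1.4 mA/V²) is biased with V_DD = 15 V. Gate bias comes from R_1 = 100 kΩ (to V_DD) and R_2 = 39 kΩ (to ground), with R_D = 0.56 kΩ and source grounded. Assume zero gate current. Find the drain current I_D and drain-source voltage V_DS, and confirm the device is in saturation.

V_G = V_DD·R_2/(R_1+R_2) = 15×39/139 = 4.21 V. With the source grounded, V_GS = V_G = 4.21 V.
Assume saturation: I_D = (k_n/2)(V_GS − V_t)² = (1.4/2)×(4.21 − 1.4)² = 0.7×2.81² = 5.52 mA.
V_DS = V_DD − I_D·R_D = 15 − 5.52×0.56 = 11.9 V.
Saturation requires V_DS ≥ V_GS − V_t = 2.81 V; 11.9 ≥ 2.81 ✓.

I_D ≈ 5.5 mA, V_DS ≈ 12 V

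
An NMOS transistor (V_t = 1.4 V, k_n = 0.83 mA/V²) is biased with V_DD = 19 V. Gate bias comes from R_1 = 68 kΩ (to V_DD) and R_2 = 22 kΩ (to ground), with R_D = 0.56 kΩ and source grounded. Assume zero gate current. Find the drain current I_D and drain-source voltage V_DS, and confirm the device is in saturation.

I_D ≈ 4.4 mA, V_DS ≈ 17 V

V_G = V_DD·R_2/(R_1+R_2) = 19×22/90 = 4.64 V. With the source grounded, V_GS = V_G = 4.64 V.
Assume saturation: I_D = (k_n/2)(V_GS − V_t)² = (0.83/2)×(4.64 − 1.4)² = 0.415×3.24² = 4.37 mA.
V_DS = V_DD − I_D·R_D = 19 − 4.37×0.56 = 16.6 V.
Saturation requires V_DS ≥ V_GS − V_t = 3.24 V; 16.6 ≥ 3.24 ✓.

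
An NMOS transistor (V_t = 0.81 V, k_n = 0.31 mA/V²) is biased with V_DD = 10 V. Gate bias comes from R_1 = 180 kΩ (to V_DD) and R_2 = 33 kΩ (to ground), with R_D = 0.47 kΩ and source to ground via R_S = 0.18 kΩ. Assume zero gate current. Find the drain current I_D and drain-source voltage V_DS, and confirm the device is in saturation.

V_G = V_DD·R_2/(R_1+R_2) = 10×33/213 = 1.55 V.
Assume saturation: I_D = (k_n/2)(V_GS − V_t)² with V_GS = V_G − I_D·R_S = 1.55 − 0.18·I_D.
Substituting gives 0.00502·I_D² − 1.04·I_D + 0.0847 = 0, with roots I_D = 0.0814 or 207 mA.
The root I_D = 207 mA gives V_GS = -35.8 V ≤ V_t, so take I_D = 0.0814 mA.
Then V_GS = 1.53 V and V_DS = V_DD − I_D(R_D+R_S) = 10 − 0.0814×0.65 = 9.95 V.
Saturation requires V_DS ≥ V_GS − V_t = 0.725 V; 9.95 ≥ 0.725 ✓.

I_D ≈ 0.081 mA, V_DS ≈ 9.9 V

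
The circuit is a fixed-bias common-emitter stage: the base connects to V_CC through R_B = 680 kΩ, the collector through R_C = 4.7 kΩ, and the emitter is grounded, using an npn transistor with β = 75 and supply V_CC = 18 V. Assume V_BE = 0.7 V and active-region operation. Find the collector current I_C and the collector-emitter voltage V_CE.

Base loop: V_CC = I_B·R_B + V_BE, so I_B = (18 − 0.7)/680 kΩ = 0.0254 mA.
In the active region I_C = β·I_B = 75 × 0.0254 = 1.91 mA.
Collector loop: V_CE = V_CC − I_C·R_C = 18 − 1.91×4.7 = 9.03 V.
Since V_CE = 9.03 V > V_CE(sat) ≈ 0.2 V, the transistor is in the active region as assumed.

I_C ≈ 1.9 mA, V_CE ≈ 9 V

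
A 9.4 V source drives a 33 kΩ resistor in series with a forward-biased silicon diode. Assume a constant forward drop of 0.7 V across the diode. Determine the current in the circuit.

I ≈ 0.26 mA

KVL around the loop: 9.4 = V_D + I·R = 0.7 + I × 33 kΩ.
So I = (9.4 − 0.7) / 33 kΩ = 8.7 / 33 = 0.264 mA.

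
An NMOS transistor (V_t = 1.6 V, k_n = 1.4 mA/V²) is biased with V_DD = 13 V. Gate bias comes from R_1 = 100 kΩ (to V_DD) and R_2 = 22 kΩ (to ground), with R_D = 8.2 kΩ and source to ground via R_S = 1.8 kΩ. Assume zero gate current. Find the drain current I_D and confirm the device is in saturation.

V_G = V_DD·R_2/(R_1+R_2) = 13×22/122 = 2.34 V.
Assume saturation: I_D = (k_n/2)(V_GS − V_t)² with V_GS = V_G − I_D·R_S = 2.34 − 1.8·I_D.
Substituting gives 2.27·I_D² − 2.88·I_D + 0.388 = 0, with roots I_D = 0.153 or 1.11 mA.
The root I_D = 1.11 mA gives V_GS = 0.338 V ≤ V_t, so take I_D = 0.153 mA.
Then V_GS = 2.07 V and V_DS = V_DD − I_D(R_D+R_S) = 13 − 0.153×10 = 11.5 V.
Saturation requires V_DS ≥ V_GS − V_t = 0.468 V; 11.5 ≥ 0.468 ✓.

I_D ≈ 0.15 mA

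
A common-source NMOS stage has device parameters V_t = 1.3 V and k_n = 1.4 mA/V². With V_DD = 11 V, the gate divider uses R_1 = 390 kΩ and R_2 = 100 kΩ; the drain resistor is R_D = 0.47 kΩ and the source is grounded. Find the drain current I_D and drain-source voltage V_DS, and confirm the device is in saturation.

I_D ≈ 0.62 mA, V_DS ≈ 11 V

V_G = V_DD·R_2/(R_1+R_2) = 11×100/490 = 2.24 V. With the source grounded, V_GS = V_G = 2.24 V.
Assume saturation: I_D = (k_n/2)(V_GS − V_t)² = (1.4/2)×(2.24 − 1.3)² = 0.7×0.945² = 0.625 mA.
V_DS = V_DD − I_D·R_D = 11 − 0.625×0.47 = 10.7 V.
Saturation requires V_DS ≥ V_GS − V_t = 0.945 V; 10.7 ≥ 0.945 ✓.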